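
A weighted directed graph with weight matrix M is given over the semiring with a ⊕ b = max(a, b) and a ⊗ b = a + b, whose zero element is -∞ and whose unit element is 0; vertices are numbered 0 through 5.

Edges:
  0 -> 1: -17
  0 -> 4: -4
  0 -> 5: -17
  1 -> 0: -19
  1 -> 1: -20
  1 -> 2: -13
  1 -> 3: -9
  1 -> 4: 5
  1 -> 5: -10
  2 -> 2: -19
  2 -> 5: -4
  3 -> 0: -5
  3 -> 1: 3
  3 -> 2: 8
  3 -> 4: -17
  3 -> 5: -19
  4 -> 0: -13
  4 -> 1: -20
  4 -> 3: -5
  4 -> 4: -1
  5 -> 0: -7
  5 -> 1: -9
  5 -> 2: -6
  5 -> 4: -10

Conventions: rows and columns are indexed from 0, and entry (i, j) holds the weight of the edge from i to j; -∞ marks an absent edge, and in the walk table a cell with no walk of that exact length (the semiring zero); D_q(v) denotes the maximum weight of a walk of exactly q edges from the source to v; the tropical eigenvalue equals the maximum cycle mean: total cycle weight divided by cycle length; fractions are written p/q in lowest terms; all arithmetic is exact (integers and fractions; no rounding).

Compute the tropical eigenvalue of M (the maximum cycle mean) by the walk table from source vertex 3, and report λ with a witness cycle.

q=0: [-∞, -∞, -∞, 0, -∞, -∞]
q=1: [-5, 3, 8, -∞, -17, -19]
q=2: [-16, -17, -10, -6, 8, 4]
q=3: [-3, -3, 2, 3, 7, -14]
q=4: [-2, 6, 11, 2, 6, -2]
q=5: [-3, 5, 10, 1, 11, 7]
q=6: [0, 4, 9, 6, 10, 6]
Optimal cycle mean attained by: cycle 1->4->3->1, total 5 + (-5) + 3, length 3.
Answer: λ = 1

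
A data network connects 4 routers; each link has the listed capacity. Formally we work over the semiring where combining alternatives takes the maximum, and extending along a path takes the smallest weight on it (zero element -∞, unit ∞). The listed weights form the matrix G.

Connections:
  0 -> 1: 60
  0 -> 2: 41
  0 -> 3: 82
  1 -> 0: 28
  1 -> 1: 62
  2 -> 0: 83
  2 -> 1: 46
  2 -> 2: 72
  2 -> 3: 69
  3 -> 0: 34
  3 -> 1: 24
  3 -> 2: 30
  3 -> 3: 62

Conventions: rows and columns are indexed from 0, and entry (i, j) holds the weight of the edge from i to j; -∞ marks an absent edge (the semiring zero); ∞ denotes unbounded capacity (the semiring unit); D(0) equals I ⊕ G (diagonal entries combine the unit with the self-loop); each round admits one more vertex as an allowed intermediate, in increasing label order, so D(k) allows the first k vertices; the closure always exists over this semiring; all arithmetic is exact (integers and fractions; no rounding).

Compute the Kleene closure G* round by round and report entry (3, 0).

D(0):
  [∞, 60, 41, 82]
  [28, ∞, -∞, -∞]
  [83, 46, ∞, 69]
  [34, 24, 30, ∞]
D(1):
  [∞, 60, 41, 82]
  [28, ∞, 28, 28]
  [83, 60, ∞, 82]
  [34, 34, 34, ∞]
D(2):
  [∞, 60, 41, 82]
  [28, ∞, 28, 28]
  [83, 60, ∞, 82]
  [34, 34, 34, ∞]
D(3):
  [∞, 60, 41, 82]
  [28, ∞, 28, 28]
  [83, 60, ∞, 82]
  [34, 34, 34, ∞]
D(4):
  [∞, 60, 41, 82]
  [28, ∞, 28, 28]
  [83, 60, ∞, 82]
  [34, 34, 34, ∞]
Answer: G*[3][0] = 34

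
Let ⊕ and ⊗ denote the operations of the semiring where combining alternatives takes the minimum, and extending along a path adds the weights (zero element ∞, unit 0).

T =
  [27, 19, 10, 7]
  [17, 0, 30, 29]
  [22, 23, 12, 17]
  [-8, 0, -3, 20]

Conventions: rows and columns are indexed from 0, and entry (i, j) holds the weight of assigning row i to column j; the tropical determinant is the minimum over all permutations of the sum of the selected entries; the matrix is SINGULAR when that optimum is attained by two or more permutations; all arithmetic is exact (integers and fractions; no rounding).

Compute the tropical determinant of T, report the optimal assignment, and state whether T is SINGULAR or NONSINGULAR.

σ = (0, 1, 2, 3): 27 + 0 + 12 + 20 = 59
σ = (0, 1, 3, 2): 27 + 0 + 17 + (-3) = 41
σ = (0, 2, 1, 3): 27 + 30 + 23 + 20 = 100
σ = (0, 2, 3, 1): 27 + 30 + 17 + 0 = 74
σ = (0, 3, 1, 2): 27 + 29 + 23 + (-3) = 76
σ = (0, 3, 2, 1): 27 + 29 + 12 + 0 = 68
σ = (1, 0, 2, 3): 19 + 17 + 12 + 20 = 68
σ = (1, 0, 3, 2): 19 + 17 + 17 + (-3) = 50
σ = (1, 2, 0, 3): 19 + 30 + 22 + 20 = 91
σ = (1, 2, 3, 0): 19 + 30 + 17 + (-8) = 58
σ = (1, 3, 0, 2): 19 + 29 + 22 + (-3) = 67
σ = (1, 3, 2, 0): 19 + 29 + 12 + (-8) = 52
σ = (2, 0, 1, 3): 10 + 17 + 23 + 20 = 70
σ = (2, 0, 3, 1): 10 + 17 + 17 + 0 = 44
σ = (2, 1, 0, 3): 10 + 0 + 22 + 20 = 52
σ = (2, 1, 3, 0): 10 + 0 + 17 + (-8) = 19
σ = (2, 3, 0, 1): 10 + 29 + 22 + 0 = 61
σ = (2, 3, 1, 0): 10 + 29 + 23 + (-8) = 54
σ = (3, 0, 1, 2): 7 + 17 + 23 + (-3) = 44
σ = (3, 0, 2, 1): 7 + 17 + 12 + 0 = 36
σ = (3, 1, 0, 2): 7 + 0 + 22 + (-3) = 26
σ = (3, 1, 2, 0): 7 + 0 + 12 + (-8) = 11
σ = (3, 2, 0, 1): 7 + 30 + 22 + 0 = 59
σ = (3, 2, 1, 0): 7 + 30 + 23 + (-8) = 52
Optimal value attained by: σ = (3, 1, 2, 0).
Answer: det⊕(T) = 11; verdict: NONSINGULAR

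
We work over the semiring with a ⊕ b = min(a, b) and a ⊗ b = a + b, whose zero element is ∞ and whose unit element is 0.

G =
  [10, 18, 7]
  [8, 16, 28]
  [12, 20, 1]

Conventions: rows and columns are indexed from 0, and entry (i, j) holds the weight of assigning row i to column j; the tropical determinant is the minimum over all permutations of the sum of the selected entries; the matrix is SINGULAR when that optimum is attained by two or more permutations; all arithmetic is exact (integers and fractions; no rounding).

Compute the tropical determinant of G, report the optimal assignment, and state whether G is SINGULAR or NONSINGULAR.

σ = (0, 1, 2): 10 + 16 + 1 = 27
σ = (0, 2, 1): 10 + 28 + 20 = 58
σ = (1, 0, 2): 18 + 8 + 1 = 27
σ = (1, 2, 0): 18 + 28 + 12 = 58
σ = (2, 0, 1): 7 + 8 + 20 = 35
σ = (2, 1, 0): 7 + 16 + 12 = 35
Optimal value attained by: σ = (0, 1, 2).
Answer: det⊕(G) = 27; verdict: SINGULAR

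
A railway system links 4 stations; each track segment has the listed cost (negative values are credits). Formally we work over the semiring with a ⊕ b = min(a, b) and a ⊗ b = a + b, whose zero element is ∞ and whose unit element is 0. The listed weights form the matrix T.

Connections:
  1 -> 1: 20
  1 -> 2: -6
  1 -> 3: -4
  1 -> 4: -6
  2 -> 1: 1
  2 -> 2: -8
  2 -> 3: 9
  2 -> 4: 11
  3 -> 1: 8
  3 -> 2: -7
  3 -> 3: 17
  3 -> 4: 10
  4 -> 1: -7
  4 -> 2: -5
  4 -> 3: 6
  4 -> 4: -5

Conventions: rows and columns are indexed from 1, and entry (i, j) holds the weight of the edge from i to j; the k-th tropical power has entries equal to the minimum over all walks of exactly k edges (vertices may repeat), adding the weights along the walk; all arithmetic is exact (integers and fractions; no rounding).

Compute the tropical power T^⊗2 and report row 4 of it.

T^⊗2:
  [-13, -14, 0, -11]
  [-7, -16, -3, -5]
  [-6, -15, 2, 2]
  [-12, -13, -11, -13]
Answer: row 4 of T^⊗2 = [-12, -13, -11, -13]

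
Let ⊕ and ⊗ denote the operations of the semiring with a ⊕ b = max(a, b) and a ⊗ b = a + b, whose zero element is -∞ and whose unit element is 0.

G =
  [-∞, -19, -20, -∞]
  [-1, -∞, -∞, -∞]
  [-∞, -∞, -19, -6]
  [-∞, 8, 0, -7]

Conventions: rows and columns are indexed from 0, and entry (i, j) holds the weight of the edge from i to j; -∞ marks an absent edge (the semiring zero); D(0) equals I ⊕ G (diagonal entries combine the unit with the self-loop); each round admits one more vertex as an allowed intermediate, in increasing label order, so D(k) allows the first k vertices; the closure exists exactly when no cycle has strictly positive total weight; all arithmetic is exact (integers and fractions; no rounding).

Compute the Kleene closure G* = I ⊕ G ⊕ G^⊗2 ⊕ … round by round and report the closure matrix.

D(0):
  [0, -19, -20, -∞]
  [-1, 0, -∞, -∞]
  [-∞, -∞, 0, -6]
  [-∞, 8, 0, 0]
D(1):
  [0, -19, -20, -∞]
  [-1, 0, -21, -∞]
  [-∞, -∞, 0, -6]
  [-∞, 8, 0, 0]
D(2):
  [0, -19, -20, -∞]
  [-1, 0, -21, -∞]
  [-∞, -∞, 0, -6]
  [7, 8, 0, 0]
D(3):
  [0, -19, -20, -26]
  [-1, 0, -21, -27]
  [-∞, -∞, 0, -6]
  [7, 8, 0, 0]
D(4):
  [0, -18, -20, -26]
  [-1, 0, -21, -27]
  [1, 2, 0, -6]
  [7, 8, 0, 0]
Answer: G* = [[0, -18, -20, -26], [-1, 0, -21, -27], [1, 2, 0, -6], [7, 8, 0, 0]]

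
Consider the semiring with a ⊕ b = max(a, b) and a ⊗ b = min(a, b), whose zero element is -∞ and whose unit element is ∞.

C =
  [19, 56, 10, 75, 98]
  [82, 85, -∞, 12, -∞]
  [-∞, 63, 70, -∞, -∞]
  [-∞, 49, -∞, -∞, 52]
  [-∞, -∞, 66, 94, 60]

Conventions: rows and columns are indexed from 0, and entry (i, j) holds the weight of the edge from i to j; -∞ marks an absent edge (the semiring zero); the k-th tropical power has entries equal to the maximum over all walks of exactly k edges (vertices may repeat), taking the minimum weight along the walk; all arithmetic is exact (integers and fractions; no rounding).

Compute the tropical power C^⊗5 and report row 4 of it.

C^⊗2:
  [56, 56, 66, 94, 60]
  [82, 85, 10, 75, 82]
  [63, 63, 70, 12, -∞]
  [49, 49, 52, 52, 52]
  [-∞, 63, 66, 60, 60]
C^⊗3:
  [56, 63, 66, 60, 60]
  [82, 85, 66, 82, 82]
  [63, 63, 70, 63, 63]
  [49, 52, 52, 52, 52]
  [63, 63, 66, 60, 60]
C^⊗4:
  [63, 63, 66, 60, 60]
  [82, 85, 66, 82, 82]
  [63, 63, 70, 63, 63]
  [52, 52, 52, 52, 52]
  [63, 63, 66, 63, 63]
C^⊗5:
  [63, 63, 66, 63, 63]
  [82, 85, 66, 82, 82]
  [63, 63, 70, 63, 63]
  [52, 52, 52, 52, 52]
  [63, 63, 66, 63, 63]
Answer: row 4 of C^⊗5 = [63, 63, 66, 63, 63]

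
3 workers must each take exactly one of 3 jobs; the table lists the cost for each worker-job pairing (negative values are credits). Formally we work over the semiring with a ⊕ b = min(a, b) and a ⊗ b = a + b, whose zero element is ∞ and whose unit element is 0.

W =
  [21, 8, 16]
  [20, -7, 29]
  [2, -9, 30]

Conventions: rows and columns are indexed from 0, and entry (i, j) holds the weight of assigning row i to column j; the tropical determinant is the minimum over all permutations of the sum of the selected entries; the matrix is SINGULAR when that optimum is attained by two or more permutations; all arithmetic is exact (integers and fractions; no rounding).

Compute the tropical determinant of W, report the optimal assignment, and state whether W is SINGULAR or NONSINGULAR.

σ = (0, 1, 2): 21 + (-7) + 30 = 44
σ = (0, 2, 1): 21 + 29 + (-9) = 41
σ = (1, 0, 2): 8 + 20 + 30 = 58
σ = (1, 2, 0): 8 + 29 + 2 = 39
σ = (2, 0, 1): 16 + 20 + (-9) = 27
σ = (2, 1, 0): 16 + (-7) + 2 = 11
Optimal value attained by: σ = (2, 1, 0).
Answer: det⊕(W) = 11; verdict: NONSINGULAR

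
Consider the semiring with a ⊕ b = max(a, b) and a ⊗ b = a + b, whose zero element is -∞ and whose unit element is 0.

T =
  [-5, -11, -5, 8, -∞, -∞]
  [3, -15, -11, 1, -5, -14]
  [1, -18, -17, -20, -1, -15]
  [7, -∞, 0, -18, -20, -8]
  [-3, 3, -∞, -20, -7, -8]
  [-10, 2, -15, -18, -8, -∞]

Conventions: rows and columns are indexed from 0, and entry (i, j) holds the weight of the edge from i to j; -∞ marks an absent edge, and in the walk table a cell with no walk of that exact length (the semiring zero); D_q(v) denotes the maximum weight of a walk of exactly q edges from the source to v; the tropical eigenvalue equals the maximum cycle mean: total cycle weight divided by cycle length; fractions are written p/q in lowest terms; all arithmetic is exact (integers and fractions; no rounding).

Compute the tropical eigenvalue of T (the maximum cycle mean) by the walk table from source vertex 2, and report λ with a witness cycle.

q=0: [-∞, -∞, 0, -∞, -∞, -∞]
q=1: [1, -18, -17, -20, -1, -15]
q=2: [-4, 2, -4, 9, -8, -9]
q=3: [16, -5, 9, 4, -3, 1]
q=4: [11, 5, 11, 24, 8, -4]
q=5: [31, 11, 24, 19, 10, 16]
q=6: [26, 20, 26, 39, 23, 11]
Optimal cycle mean attained by: cycle 0->3->0, total 8 + 7, length 2.
Answer: λ = 15/2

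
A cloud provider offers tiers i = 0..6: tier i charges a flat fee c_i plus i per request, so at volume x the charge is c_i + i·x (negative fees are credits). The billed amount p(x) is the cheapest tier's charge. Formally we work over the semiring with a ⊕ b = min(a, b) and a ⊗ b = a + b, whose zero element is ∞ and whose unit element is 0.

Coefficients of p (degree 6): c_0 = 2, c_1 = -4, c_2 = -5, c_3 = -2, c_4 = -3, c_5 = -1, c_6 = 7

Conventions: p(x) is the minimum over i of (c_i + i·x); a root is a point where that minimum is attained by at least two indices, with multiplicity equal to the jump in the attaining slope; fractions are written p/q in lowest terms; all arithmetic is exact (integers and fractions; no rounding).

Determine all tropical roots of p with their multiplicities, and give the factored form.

hull edge (i=0, c=2) to (i=1, c=-4): slope -6, span 1
hull edge (i=1, c=-4) to (i=2, c=-5): slope -1, span 1
hull edge (i=2, c=-5) to (i=4, c=-3): slope 1, span 2
hull edge (i=4, c=-3) to (i=5, c=-1): slope 2, span 1
hull edge (i=5, c=-1) to (i=6, c=7): slope 8, span 1
Factored form: p(x) = 7 ⊗ (x ⊕ (-8)) ⊗ (x ⊕ (-2)) ⊗ (x ⊕ (-1)) ⊗ (x ⊕ (-1)) ⊗ (x ⊕ 1) ⊗ (x ⊕ 6)
Answer: roots = -8 (mult 1), -2 (mult 1), -1 (mult 2), 1 (mult 1), 6 (mult 1)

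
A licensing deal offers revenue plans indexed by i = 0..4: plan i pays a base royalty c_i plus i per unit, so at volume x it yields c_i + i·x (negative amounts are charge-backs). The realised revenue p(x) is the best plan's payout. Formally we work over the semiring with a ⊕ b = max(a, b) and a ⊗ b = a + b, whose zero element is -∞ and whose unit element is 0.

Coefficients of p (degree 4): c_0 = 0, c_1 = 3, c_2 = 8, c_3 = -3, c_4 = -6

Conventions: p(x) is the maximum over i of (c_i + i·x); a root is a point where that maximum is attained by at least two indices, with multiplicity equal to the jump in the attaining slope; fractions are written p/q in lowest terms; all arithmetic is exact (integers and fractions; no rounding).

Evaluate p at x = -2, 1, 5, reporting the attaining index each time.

p(-2) = max(0+0·(-2)=0, 3+1·(-2)=1, 8+2·(-2)=4, -3+3·(-2)=-9, -6+4·(-2)=-14) = 4 (attained by i=2)
p(1) = max(0+0·1=0, 3+1·1=4, 8+2·1=10, -3+3·1=0, -6+4·1=-2) = 10 (attained by i=2)
p(5) = max(0+0·5=0, 3+1·5=8, 8+2·5=18, -3+3·5=12, -6+4·5=14) = 18 (attained by i=2)
Answer: p(-2) = 4; p(1) = 10; p(5) = 18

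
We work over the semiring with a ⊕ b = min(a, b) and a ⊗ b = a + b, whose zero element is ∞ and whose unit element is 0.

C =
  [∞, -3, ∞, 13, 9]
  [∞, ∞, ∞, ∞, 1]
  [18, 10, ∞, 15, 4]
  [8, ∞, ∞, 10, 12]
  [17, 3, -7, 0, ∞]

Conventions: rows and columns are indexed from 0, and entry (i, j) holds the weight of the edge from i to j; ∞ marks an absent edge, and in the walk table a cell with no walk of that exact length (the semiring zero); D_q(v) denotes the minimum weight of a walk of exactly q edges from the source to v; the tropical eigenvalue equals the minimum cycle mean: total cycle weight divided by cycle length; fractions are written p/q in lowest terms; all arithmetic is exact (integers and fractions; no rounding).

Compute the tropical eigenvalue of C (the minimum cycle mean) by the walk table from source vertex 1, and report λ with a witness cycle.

q=0: [∞, 0, ∞, ∞, ∞]
q=1: [∞, ∞, ∞, ∞, 1]
q=2: [18, 4, -6, 1, ∞]
q=3: [9, 4, ∞, 9, -2]
q=4: [15, 1, -9, -2, 5]
q=5: [6, 1, -2, 5, -5]
Optimal cycle mean attained by: cycle 2->4->2, total 4 + (-7), length 2.
Answer: λ = -3/2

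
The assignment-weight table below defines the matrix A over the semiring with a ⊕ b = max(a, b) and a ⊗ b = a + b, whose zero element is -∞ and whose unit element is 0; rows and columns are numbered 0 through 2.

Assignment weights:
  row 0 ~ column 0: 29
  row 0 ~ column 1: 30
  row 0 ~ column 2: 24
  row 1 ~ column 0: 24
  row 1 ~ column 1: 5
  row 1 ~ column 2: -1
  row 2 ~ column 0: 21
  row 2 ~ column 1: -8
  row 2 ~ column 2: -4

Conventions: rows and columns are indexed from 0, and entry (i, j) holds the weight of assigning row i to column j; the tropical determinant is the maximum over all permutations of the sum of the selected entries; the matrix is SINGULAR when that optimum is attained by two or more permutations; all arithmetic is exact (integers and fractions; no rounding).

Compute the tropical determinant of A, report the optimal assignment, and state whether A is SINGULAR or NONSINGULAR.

σ = (0, 1, 2): 29 + 5 + (-4) = 30
σ = (0, 2, 1): 29 + (-1) + (-8) = 20
σ = (1, 0, 2): 30 + 24 + (-4) = 50
σ = (1, 2, 0): 30 + (-1) + 21 = 50
σ = (2, 0, 1): 24 + 24 + (-8) = 40
σ = (2, 1, 0): 24 + 5 + 21 = 50
Optimal value attained by: σ = (1, 0, 2).
Answer: det⊕(A) = 50; verdict: SINGULAR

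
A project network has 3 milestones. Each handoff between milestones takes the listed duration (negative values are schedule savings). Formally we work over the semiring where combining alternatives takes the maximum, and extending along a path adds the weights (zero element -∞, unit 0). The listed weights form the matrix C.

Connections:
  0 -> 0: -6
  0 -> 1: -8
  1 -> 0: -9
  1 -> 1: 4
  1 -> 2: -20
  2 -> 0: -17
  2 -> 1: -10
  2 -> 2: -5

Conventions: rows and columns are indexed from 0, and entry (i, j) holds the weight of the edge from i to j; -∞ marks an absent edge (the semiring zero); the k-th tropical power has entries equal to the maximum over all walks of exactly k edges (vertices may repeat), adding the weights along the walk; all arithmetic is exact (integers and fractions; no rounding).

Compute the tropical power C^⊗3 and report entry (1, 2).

C^⊗2:
  [-12, -4, -28]
  [-5, 8, -16]
  [-19, -6, -10]
C^⊗3:
  [-13, 0, -24]
  [-1, 12, -12]
  [-15, -2, -15]
Key observation: the optimum is the walk 1->1->1->2, with weight 4 + 4 + (-20) = -12.
Optimal value attained by: walk 1->1->1->2.
Answer: (C^⊗3)[1][2] = -12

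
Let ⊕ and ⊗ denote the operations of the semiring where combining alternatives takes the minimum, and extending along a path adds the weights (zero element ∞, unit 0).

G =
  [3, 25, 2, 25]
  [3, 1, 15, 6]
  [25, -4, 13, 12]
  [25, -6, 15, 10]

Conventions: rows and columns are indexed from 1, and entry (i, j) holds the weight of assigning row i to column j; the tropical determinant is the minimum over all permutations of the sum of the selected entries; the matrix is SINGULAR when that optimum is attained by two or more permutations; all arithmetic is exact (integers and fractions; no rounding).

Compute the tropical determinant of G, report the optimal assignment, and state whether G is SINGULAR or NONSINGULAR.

σ = (1, 2, 3, 4): 3 + 1 + 13 + 10 = 27
σ = (1, 2, 4, 3): 3 + 1 + 12 + 15 = 31
σ = (1, 3, 2, 4): 3 + 15 + (-4) + 10 = 24
σ = (1, 3, 4, 2): 3 + 15 + 12 + (-6) = 24
σ = (1, 4, 2, 3): 3 + 6 + (-4) + 15 = 20
σ = (1, 4, 3, 2): 3 + 6 + 13 + (-6) = 16
σ = (2, 1, 3, 4): 25 + 3 + 13 + 10 = 51
σ = (2, 1, 4, 3): 25 + 3 + 12 + 15 = 55
σ = (2, 3, 1, 4): 25 + 15 + 25 + 10 = 75
σ = (2, 3, 4, 1): 25 + 15 + 12 + 25 = 77
σ = (2, 4, 1, 3): 25 + 6 + 25 + 15 = 71
σ = (2, 4, 3, 1): 25 + 6 + 13 + 25 = 69
σ = (3, 1, 2, 4): 2 + 3 + (-4) + 10 = 11
σ = (3, 1, 4, 2): 2 + 3 + 12 + (-6) = 11
σ = (3, 2, 1, 4): 2 + 1 + 25 + 10 = 38
σ = (3, 2, 4, 1): 2 + 1 + 12 + 25 = 40
σ = (3, 4, 1, 2): 2 + 6 + 25 + (-6) = 27
σ = (3, 4, 2, 1): 2 + 6 + (-4) + 25 = 29
σ = (4, 1, 2, 3): 25 + 3 + (-4) + 15 = 39
σ = (4, 1, 3, 2): 25 + 3 + 13 + (-6) = 35
σ = (4, 2, 1, 3): 25 + 1 + 25 + 15 = 66
σ = (4, 2, 3, 1): 25 + 1 + 13 + 25 = 64
σ = (4, 3, 1, 2): 25 + 15 + 25 + (-6) = 59
σ = (4, 3, 2, 1): 25 + 15 + (-4) + 25 = 61
Optimal value attained by: σ = (3, 1, 2, 4).
Answer: det⊕(G) = 11; verdict: SINGULAR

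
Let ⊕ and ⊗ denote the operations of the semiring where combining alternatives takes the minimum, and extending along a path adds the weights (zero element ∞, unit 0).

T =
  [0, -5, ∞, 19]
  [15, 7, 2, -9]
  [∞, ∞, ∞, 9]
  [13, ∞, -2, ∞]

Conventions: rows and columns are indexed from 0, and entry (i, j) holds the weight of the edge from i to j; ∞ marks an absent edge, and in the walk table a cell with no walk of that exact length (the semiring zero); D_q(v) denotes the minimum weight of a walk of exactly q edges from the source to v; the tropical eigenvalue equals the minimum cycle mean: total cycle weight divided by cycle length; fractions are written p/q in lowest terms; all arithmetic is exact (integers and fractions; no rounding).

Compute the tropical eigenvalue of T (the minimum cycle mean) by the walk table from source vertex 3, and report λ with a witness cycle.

q=0: [∞, ∞, ∞, 0]
q=1: [13, ∞, -2, ∞]
q=2: [13, 8, ∞, 7]
q=3: [13, 8, 5, -1]
q=4: [12, 8, -3, -1]
Optimal cycle mean attained by: cycle 0->1->3->0, total (-5) + (-9) + 13, length 3.
Answer: λ = -1/3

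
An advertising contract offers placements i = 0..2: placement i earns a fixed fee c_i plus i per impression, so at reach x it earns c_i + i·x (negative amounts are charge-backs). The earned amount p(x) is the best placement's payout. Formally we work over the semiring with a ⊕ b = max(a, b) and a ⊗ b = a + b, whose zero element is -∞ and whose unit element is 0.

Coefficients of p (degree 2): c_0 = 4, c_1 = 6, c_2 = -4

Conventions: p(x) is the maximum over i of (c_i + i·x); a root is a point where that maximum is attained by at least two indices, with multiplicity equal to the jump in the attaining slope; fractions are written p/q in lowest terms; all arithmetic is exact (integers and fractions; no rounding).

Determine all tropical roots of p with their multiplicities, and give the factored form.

hull edge (i=0, c=4) to (i=1, c=6): slope 2, span 1
hull edge (i=1, c=6) to (i=2, c=-4): slope -10, span 1
Factored form: p(x) = -4 ⊗ (x ⊕ (-2)) ⊗ (x ⊕ 10)
Answer: roots = -2 (mult 1), 10 (mult 1)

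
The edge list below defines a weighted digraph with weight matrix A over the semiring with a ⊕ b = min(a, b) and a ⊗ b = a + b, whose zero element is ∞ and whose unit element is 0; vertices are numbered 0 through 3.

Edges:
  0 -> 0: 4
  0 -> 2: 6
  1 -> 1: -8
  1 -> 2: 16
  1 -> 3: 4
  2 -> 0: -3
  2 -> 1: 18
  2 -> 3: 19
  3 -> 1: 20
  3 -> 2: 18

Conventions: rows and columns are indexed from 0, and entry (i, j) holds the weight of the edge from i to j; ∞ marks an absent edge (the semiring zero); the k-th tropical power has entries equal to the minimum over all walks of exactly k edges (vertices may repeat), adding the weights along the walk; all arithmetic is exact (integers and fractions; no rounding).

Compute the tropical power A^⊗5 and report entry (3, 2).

A^⊗2:
  [3, 24, 10, 25]
  [13, -16, 8, -4]
  [1, 10, 3, 22]
  [15, 12, 36, 24]
A^⊗3:
  [7, 16, 9, 28]
  [5, -24, 0, -12]
  [0, 2, 7, 14]
  [19, 4, 21, 16]
A^⊗4:
  [6, 8, 13, 20]
  [-3, -32, -8, -20]
  [4, -6, 6, 6]
  [18, -4, 20, 8]
A^⊗5:
  [10, 0, 12, 12]
  [-11, -40, -16, -28]
  [3, -14, 10, -2]
  [17, -12, 12, 0]
Key observation: the optimum is the walk 3->1->1->1->1->2, with weight 20 + (-8) + (-8) + (-8) + 16 = 12.
Optimal value attained by: walk 3->1->1->1->1->2.
Answer: (A^⊗5)[3][2] = 12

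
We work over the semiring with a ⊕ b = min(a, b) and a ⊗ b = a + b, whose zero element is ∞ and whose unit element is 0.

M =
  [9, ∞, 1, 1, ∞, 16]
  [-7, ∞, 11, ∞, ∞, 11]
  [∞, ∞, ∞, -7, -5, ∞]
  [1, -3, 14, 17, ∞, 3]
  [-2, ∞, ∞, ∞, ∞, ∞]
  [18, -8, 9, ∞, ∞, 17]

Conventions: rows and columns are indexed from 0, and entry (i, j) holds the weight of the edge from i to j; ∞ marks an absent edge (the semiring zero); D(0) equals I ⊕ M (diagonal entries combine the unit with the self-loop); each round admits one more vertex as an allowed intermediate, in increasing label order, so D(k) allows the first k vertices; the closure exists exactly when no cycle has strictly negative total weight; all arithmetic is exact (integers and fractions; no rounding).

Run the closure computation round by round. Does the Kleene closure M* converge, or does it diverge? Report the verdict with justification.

D(0):
  [0, ∞, 1, 1, ∞, 16]
  [-7, 0, 11, ∞, ∞, 11]
  [∞, ∞, 0, -7, -5, ∞]
  [1, -3, 14, 0, ∞, 3]
  [-2, ∞, ∞, ∞, 0, ∞]
  [18, -8, 9, ∞, ∞, 0]
D(1):
  [0, ∞, 1, 1, ∞, 16]
  [-7, 0, -6, -6, ∞, 9]
  [∞, ∞, 0, -7, -5, ∞]
  [1, -3, 2, 0, ∞, 3]
  [-2, ∞, -1, -1, 0, 14]
  [18, -8, 9, 19, ∞, 0]
Detection: at round 2, diagonal entry (3, 3) turns strictly negative.
Key observation: the cycle 3->1->0->3 has total weight (-3) + (-7) + 1, which is strictly negative.
Answer: DIVERGES — negative cycle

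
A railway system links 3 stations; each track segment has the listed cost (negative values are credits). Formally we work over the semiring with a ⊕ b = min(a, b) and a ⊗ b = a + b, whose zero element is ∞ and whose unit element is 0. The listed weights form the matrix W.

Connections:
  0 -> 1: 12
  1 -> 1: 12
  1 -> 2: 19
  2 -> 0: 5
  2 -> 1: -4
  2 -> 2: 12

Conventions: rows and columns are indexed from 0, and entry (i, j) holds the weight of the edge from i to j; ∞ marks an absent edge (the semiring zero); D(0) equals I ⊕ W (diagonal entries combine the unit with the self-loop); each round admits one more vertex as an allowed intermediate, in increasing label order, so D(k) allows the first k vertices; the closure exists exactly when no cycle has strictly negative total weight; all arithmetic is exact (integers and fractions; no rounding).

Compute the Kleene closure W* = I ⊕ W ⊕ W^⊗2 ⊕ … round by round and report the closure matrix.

D(0):
  [0, 12, ∞]
  [∞, 0, 19]
  [5, -4, 0]
D(1):
  [0, 12, ∞]
  [∞, 0, 19]
  [5, -4, 0]
D(2):
  [0, 12, 31]
  [∞, 0, 19]
  [5, -4, 0]
D(3):
  [0, 12, 31]
  [24, 0, 19]
  [5, -4, 0]
Answer: W* = [[0, 12, 31], [24, 0, 19], [5, -4, 0]]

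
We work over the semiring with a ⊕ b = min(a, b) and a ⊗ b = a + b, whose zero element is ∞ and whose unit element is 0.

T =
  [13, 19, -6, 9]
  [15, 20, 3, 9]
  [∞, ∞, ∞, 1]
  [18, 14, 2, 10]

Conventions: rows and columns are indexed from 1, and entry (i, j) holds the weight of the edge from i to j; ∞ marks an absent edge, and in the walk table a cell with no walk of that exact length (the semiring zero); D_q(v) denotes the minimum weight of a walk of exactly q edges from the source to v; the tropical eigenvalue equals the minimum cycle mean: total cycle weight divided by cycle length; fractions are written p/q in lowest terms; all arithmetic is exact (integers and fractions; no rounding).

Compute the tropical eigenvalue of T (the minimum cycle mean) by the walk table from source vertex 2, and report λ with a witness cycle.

q=0: [∞, 0, ∞, ∞]
q=1: [15, 20, 3, 9]
q=2: [27, 23, 9, 4]
q=3: [22, 18, 6, 10]
q=4: [28, 24, 12, 7]
Optimal cycle mean attained by: cycle 3->4->3, total 1 + 2, length 2.
Answer: λ = 3/2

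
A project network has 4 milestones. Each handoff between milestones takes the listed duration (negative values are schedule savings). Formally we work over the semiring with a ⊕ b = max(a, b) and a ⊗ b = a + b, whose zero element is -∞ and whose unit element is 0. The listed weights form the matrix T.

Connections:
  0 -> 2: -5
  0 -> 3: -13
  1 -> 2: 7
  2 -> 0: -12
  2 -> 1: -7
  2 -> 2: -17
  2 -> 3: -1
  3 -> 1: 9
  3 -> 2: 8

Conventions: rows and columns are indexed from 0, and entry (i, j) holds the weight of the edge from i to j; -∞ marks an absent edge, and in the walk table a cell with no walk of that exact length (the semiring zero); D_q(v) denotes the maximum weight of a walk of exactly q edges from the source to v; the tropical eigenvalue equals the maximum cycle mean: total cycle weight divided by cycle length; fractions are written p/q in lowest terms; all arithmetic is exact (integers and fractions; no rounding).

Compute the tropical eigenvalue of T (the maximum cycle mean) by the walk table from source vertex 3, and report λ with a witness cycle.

q=0: [-∞, -∞, -∞, 0]
q=1: [-∞, 9, 8, -∞]
q=2: [-4, 1, 16, 7]
q=3: [4, 16, 15, 15]
q=4: [3, 24, 23, 14]
Optimal cycle mean attained by: cycle 1->2->3->1, total 7 + (-1) + 9, length 3.
Answer: λ = 5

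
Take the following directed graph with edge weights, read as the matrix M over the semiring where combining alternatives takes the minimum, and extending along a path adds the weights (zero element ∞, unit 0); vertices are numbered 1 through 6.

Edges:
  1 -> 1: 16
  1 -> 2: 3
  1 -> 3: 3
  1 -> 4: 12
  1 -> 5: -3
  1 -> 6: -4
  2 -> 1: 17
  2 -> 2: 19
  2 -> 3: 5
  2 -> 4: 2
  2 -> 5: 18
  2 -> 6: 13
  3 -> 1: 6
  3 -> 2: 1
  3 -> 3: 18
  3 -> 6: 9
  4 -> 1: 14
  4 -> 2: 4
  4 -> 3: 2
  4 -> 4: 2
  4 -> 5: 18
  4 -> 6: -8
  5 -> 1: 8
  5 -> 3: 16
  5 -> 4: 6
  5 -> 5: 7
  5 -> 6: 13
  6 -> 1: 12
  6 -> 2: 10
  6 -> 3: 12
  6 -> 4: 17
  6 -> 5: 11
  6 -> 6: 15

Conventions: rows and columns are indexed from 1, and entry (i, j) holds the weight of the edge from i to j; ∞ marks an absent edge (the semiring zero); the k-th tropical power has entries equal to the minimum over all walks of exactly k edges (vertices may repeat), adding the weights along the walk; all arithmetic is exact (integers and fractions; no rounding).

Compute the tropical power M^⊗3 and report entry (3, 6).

M^⊗2:
  [5, 4, 8, 3, 4, 4]
  [11, 6, 4, 4, 14, -6]
  [18, 9, 6, 3, 3, 2]
  [4, 2, 4, 4, 3, -6]
  [15, 10, 8, 8, 5, -2]
  [18, 13, 15, 12, 9, 8]
M^⊗3:
  [12, 7, 5, 5, 2, -5]
  [6, 4, 6, 6, 5, -4]
  [11, 7, 5, 5, 10, -5]
  [6, 4, 6, 4, 1, -4]
  [10, 8, 10, 10, 9, 0]
  [17, 16, 14, 14, 15, 4]
Key observation: the optimum is the walk 3->2->4->6, with weight 1 + 2 + (-8) = -5.
Optimal value attained by: walk 3->2->4->6.
Answer: (M^⊗3)[3][6] = -5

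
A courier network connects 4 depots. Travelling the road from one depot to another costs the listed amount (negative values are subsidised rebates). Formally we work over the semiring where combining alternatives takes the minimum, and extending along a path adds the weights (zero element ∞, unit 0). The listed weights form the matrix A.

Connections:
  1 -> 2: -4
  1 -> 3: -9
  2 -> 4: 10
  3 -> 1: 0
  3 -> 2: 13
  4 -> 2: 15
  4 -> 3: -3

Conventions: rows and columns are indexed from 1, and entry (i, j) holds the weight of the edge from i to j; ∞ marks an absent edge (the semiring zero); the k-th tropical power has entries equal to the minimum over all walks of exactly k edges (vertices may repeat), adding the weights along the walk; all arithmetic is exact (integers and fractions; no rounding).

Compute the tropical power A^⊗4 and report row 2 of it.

A^⊗2:
  [-9, 4, ∞, 6]
  [∞, 25, 7, ∞]
  [∞, -4, -9, 23]
  [-3, 10, ∞, 25]
A^⊗3:
  [∞, -13, -18, 14]
  [7, 20, ∞, 35]
  [-9, 4, 20, 6]
  [∞, -7, -12, 20]
A^⊗4:
  [-18, -5, 11, -3]
  [∞, 3, -2, 30]
  [20, -13, -18, 14]
  [-12, 1, 17, 3]
Answer: row 2 of A^⊗4 = [∞, 3, -2, 30]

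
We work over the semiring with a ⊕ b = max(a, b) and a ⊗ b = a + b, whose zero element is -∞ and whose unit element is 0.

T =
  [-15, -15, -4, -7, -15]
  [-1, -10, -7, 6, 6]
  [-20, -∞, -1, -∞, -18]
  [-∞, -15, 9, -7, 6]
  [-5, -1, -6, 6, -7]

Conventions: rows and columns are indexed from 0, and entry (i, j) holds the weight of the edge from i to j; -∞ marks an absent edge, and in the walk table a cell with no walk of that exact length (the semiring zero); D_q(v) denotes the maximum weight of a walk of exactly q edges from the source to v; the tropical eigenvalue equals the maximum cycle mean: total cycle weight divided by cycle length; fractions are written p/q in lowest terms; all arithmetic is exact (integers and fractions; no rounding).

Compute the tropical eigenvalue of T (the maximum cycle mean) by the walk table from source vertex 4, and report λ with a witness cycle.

q=0: [-∞, -∞, -∞, -∞, 0]
q=1: [-5, -1, -6, 6, -7]
q=2: [-2, -8, 15, 5, 12]
q=3: [7, 11, 14, 18, 11]
q=4: [10, 10, 27, 17, 24]
q=5: [19, 23, 26, 30, 23]
Optimal cycle mean attained by: cycle 3->4->3, total 6 + 6, length 2.
Answer: λ = 6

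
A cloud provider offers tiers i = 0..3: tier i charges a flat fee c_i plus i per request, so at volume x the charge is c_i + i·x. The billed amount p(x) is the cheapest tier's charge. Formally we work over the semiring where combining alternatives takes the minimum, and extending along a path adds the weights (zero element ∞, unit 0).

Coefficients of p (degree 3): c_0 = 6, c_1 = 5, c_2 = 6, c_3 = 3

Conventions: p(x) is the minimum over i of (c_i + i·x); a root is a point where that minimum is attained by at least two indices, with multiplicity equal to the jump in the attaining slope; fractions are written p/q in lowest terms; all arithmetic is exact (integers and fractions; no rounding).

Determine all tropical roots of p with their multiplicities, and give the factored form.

hull edge (i=0, c=6) to (i=3, c=3): slope -1, span 3
Factored form: p(x) = 3 ⊗ (x ⊕ 1) ⊗ (x ⊕ 1) ⊗ (x ⊕ 1)
Answer: roots = 1 (mult 3)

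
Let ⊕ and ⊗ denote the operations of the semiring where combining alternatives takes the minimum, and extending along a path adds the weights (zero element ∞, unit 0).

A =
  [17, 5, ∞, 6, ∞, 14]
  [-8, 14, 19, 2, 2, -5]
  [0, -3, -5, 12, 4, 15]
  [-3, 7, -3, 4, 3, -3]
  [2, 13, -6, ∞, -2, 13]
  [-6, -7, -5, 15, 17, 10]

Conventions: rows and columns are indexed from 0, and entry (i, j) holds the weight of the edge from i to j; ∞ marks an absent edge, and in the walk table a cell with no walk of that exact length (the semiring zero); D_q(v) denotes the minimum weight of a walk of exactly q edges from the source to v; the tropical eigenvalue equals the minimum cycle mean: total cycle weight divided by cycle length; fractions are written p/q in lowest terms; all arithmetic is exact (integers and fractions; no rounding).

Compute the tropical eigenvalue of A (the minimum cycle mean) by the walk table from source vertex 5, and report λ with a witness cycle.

q=0: [∞, ∞, ∞, ∞, ∞, 0]
q=1: [-6, -7, -5, 15, 17, 10]
q=2: [-15, -8, -10, -5, -5, -12]
q=3: [-18, -19, -17, -9, -7, -13]
q=4: [-27, -20, -22, -17, -17, -24]
q=5: [-30, -31, -29, -21, -19, -25]
q=6: [-39, -32, -34, -29, -29, -36]
Optimal cycle mean attained by: cycle 1->5->1, total (-5) + (-7), length 2.
Answer: λ = -6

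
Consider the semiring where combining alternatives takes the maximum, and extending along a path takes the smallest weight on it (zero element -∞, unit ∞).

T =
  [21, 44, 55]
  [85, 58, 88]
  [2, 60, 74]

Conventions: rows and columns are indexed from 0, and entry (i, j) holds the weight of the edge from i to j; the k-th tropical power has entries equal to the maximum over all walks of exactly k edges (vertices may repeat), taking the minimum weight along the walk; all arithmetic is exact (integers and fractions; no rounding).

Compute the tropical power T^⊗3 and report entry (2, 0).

T^⊗2:
  [44, 55, 55]
  [58, 60, 74]
  [60, 60, 74]
T^⊗3:
  [55, 55, 55]
  [60, 60, 74]
  [60, 60, 74]
Key observation: the optimum is the walk 2->2->1->0, with weight 74 min 60 min 85 = 60.
Optimal value attained by: walk 2->2->1->0.
Answer: (T^⊗3)[2][0] = 60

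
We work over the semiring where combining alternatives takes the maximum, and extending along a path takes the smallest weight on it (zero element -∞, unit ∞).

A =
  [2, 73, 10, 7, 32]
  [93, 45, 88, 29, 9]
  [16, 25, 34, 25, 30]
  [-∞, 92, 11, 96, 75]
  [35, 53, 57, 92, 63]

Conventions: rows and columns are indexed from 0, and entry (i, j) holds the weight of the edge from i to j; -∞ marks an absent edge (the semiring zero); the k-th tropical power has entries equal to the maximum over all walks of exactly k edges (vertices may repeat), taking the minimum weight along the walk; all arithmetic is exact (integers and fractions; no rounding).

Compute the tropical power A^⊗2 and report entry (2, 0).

A^⊗2:
  [73, 45, 73, 32, 32]
  [45, 73, 45, 29, 32]
  [30, 30, 34, 30, 30]
  [92, 92, 88, 96, 75]
  [53, 92, 57, 92, 75]
Key observation: the optimum is the walk 2->4->0, with weight 30 min 35 = 30.
Optimal value attained by: walk 2->4->0.
Answer: (A^⊗2)[2][0] = 30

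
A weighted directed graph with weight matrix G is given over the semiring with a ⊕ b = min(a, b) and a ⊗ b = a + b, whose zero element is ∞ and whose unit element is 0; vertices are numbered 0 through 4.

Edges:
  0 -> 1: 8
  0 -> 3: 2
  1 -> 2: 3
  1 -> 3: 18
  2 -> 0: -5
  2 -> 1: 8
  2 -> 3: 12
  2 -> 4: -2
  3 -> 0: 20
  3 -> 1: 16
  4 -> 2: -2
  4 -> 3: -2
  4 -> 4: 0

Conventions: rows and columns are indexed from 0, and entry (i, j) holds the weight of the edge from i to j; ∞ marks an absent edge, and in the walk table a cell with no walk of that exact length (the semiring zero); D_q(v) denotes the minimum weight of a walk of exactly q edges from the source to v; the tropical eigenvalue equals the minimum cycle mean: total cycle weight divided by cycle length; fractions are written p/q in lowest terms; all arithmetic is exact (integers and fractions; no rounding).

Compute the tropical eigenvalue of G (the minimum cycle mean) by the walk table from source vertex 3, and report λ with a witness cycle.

q=0: [∞, ∞, ∞, 0, ∞]
q=1: [20, 16, ∞, ∞, ∞]
q=2: [∞, 28, 19, 22, ∞]
q=3: [14, 27, 31, 31, 17]
q=4: [26, 22, 15, 15, 17]
q=5: [10, 23, 15, 15, 13]
Optimal cycle mean attained by: cycle 2->4->2, total (-2) + (-2), length 2.
Answer: λ = -2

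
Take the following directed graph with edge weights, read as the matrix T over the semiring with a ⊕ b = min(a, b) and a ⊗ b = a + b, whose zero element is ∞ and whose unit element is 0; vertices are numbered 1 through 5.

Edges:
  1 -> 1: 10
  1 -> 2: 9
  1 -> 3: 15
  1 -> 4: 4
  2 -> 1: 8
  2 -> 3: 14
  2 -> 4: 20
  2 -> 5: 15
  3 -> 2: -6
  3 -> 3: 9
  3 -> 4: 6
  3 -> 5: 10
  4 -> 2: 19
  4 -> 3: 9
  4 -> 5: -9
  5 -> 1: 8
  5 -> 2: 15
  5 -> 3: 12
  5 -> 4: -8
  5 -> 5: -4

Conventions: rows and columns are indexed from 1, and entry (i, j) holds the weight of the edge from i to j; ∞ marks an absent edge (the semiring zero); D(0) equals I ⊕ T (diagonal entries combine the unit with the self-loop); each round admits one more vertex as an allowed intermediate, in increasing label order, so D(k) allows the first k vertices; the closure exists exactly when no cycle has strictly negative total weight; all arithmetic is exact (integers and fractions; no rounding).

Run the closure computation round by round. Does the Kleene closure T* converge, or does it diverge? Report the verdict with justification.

Detection: at round 0, diagonal entry (5, 5) turns strictly negative.
Key observation: the cycle 5->5 has total weight (-4), which is strictly negative.
Answer: DIVERGES — negative cycle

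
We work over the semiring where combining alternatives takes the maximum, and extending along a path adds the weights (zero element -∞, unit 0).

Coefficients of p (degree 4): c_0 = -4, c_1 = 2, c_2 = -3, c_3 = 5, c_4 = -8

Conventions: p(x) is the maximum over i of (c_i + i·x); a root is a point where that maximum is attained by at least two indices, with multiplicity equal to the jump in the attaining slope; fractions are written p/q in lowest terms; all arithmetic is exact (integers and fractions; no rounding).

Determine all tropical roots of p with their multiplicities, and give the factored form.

hull edge (i=0, c=-4) to (i=1, c=2): slope 6, span 1
hull edge (i=1, c=2) to (i=3, c=5): slope 3/2, span 2
hull edge (i=3, c=5) to (i=4, c=-8): slope -13, span 1
Factored form: p(x) = -8 ⊗ (x ⊕ (-6)) ⊗ (x ⊕ (-3/2)) ⊗ (x ⊕ (-3/2)) ⊗ (x ⊕ 13)
Answer: roots = -6 (mult 1), -3/2 (mult 2), 13 (mult 1)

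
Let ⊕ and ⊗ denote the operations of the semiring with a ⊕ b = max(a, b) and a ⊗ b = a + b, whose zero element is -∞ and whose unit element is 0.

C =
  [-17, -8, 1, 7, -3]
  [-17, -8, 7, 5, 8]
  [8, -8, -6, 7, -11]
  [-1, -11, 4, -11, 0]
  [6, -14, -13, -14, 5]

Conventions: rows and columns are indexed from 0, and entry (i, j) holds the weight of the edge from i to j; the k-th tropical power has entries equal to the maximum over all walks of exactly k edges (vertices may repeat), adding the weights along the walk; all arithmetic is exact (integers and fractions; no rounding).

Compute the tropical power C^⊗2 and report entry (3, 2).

C^⊗2:
  [9, -4, 11, 8, 7]
  [15, -1, 9, 14, 13]
  [6, 0, 11, 15, 7]
  [12, -4, 0, 11, 5]
  [11, -2, 7, 13, 10]
Key observation: the optimum is the walk 3->0->2, with weight (-1) + 1 = 0.
Optimal value attained by: walk 3->0->2.
Answer: (C^⊗2)[3][2] = 0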